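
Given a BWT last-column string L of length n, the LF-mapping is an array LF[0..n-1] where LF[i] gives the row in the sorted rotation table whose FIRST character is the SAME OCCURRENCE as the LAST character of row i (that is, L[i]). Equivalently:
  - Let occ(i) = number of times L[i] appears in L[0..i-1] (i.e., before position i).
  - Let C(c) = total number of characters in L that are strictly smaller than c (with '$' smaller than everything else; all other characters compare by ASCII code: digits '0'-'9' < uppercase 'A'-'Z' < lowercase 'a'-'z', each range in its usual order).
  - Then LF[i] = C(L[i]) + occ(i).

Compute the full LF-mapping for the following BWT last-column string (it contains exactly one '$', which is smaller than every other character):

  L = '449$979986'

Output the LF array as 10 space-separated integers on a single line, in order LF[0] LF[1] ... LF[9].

Answer: 1 2 6 0 7 4 8 9 5 3

Derivation:
Char counts: '$':1, '4':2, '6':1, '7':1, '8':1, '9':4
C (first-col start): C('$')=0, C('4')=1, C('6')=3, C('7')=4, C('8')=5, C('9')=6
L[0]='4': occ=0, LF[0]=C('4')+0=1+0=1
L[1]='4': occ=1, LF[1]=C('4')+1=1+1=2
L[2]='9': occ=0, LF[2]=C('9')+0=6+0=6
L[3]='$': occ=0, LF[3]=C('$')+0=0+0=0
L[4]='9': occ=1, LF[4]=C('9')+1=6+1=7
L[5]='7': occ=0, LF[5]=C('7')+0=4+0=4
L[6]='9': occ=2, LF[6]=C('9')+2=6+2=8
L[7]='9': occ=3, LF[7]=C('9')+3=6+3=9
L[8]='8': occ=0, LF[8]=C('8')+0=5+0=5
L[9]='6': occ=0, LF[9]=C('6')+0=3+0=3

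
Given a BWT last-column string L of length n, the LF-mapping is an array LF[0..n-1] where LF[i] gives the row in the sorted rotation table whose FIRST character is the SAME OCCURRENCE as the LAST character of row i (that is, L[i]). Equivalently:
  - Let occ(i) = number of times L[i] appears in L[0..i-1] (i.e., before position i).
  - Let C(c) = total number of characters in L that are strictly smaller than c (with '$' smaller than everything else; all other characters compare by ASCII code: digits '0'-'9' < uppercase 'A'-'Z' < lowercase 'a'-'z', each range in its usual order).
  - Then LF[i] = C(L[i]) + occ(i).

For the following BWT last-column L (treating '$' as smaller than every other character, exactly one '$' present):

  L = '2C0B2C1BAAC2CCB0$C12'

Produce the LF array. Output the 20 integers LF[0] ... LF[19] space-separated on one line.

Char counts: '$':1, '0':2, '1':2, '2':4, 'A':2, 'B':3, 'C':6
C (first-col start): C('$')=0, C('0')=1, C('1')=3, C('2')=5, C('A')=9, C('B')=11, C('C')=14
L[0]='2': occ=0, LF[0]=C('2')+0=5+0=5
L[1]='C': occ=0, LF[1]=C('C')+0=14+0=14
L[2]='0': occ=0, LF[2]=C('0')+0=1+0=1
L[3]='B': occ=0, LF[3]=C('B')+0=11+0=11
L[4]='2': occ=1, LF[4]=C('2')+1=5+1=6
L[5]='C': occ=1, LF[5]=C('C')+1=14+1=15
L[6]='1': occ=0, LF[6]=C('1')+0=3+0=3
L[7]='B': occ=1, LF[7]=C('B')+1=11+1=12
L[8]='A': occ=0, LF[8]=C('A')+0=9+0=9
L[9]='A': occ=1, LF[9]=C('A')+1=9+1=10
L[10]='C': occ=2, LF[10]=C('C')+2=14+2=16
L[11]='2': occ=2, LF[11]=C('2')+2=5+2=7
L[12]='C': occ=3, LF[12]=C('C')+3=14+3=17
L[13]='C': occ=4, LF[13]=C('C')+4=14+4=18
L[14]='B': occ=2, LF[14]=C('B')+2=11+2=13
L[15]='0': occ=1, LF[15]=C('0')+1=1+1=2
L[16]='$': occ=0, LF[16]=C('$')+0=0+0=0
L[17]='C': occ=5, LF[17]=C('C')+5=14+5=19
L[18]='1': occ=1, LF[18]=C('1')+1=3+1=4
L[19]='2': occ=3, LF[19]=C('2')+3=5+3=8

Answer: 5 14 1 11 6 15 3 12 9 10 16 7 17 18 13 2 0 19 4 8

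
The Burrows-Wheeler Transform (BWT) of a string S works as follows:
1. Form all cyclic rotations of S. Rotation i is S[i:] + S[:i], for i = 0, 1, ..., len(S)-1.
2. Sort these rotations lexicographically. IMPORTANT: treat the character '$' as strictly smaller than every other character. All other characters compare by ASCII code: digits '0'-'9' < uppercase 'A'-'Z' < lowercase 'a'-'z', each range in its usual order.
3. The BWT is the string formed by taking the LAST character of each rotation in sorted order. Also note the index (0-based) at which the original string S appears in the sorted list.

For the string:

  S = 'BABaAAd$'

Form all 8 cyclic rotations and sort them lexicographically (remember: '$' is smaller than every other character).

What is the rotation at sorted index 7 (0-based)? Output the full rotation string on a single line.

Answer: d$BABaAA

Derivation:
All 8 rotations (rotation i = S[i:]+S[:i]):
  rot[0] = BABaAAd$
  rot[1] = ABaAAd$B
  rot[2] = BaAAd$BA
  rot[3] = aAAd$BAB
  rot[4] = AAd$BABa
  rot[5] = Ad$BABaA
  rot[6] = d$BABaAA
  rot[7] = $BABaAAd
Sorted (with $ < everything):
  sorted[0] = $BABaAAd
  sorted[1] = AAd$BABa
  sorted[2] = ABaAAd$B
  sorted[3] = Ad$BABaA
  sorted[4] = BABaAAd$
  sorted[5] = BaAAd$BA
  sorted[6] = aAAd$BAB
  sorted[7] = d$BABaAA
sorted[7] = d$BABaAA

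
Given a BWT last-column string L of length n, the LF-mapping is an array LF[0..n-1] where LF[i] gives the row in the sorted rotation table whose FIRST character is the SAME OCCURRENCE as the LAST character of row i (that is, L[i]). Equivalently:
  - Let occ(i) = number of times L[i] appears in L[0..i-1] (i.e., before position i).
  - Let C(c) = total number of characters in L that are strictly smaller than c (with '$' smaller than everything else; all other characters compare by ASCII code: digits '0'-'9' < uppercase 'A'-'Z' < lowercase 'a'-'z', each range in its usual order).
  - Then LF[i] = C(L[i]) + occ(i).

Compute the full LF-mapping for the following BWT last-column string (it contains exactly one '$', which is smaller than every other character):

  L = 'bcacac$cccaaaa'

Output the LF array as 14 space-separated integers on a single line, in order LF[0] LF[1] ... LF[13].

Char counts: '$':1, 'a':6, 'b':1, 'c':6
C (first-col start): C('$')=0, C('a')=1, C('b')=7, C('c')=8
L[0]='b': occ=0, LF[0]=C('b')+0=7+0=7
L[1]='c': occ=0, LF[1]=C('c')+0=8+0=8
L[2]='a': occ=0, LF[2]=C('a')+0=1+0=1
L[3]='c': occ=1, LF[3]=C('c')+1=8+1=9
L[4]='a': occ=1, LF[4]=C('a')+1=1+1=2
L[5]='c': occ=2, LF[5]=C('c')+2=8+2=10
L[6]='$': occ=0, LF[6]=C('$')+0=0+0=0
L[7]='c': occ=3, LF[7]=C('c')+3=8+3=11
L[8]='c': occ=4, LF[8]=C('c')+4=8+4=12
L[9]='c': occ=5, LF[9]=C('c')+5=8+5=13
L[10]='a': occ=2, LF[10]=C('a')+2=1+2=3
L[11]='a': occ=3, LF[11]=C('a')+3=1+3=4
L[12]='a': occ=4, LF[12]=C('a')+4=1+4=5
L[13]='a': occ=5, LF[13]=C('a')+5=1+5=6

Answer: 7 8 1 9 2 10 0 11 12 13 3 4 5 6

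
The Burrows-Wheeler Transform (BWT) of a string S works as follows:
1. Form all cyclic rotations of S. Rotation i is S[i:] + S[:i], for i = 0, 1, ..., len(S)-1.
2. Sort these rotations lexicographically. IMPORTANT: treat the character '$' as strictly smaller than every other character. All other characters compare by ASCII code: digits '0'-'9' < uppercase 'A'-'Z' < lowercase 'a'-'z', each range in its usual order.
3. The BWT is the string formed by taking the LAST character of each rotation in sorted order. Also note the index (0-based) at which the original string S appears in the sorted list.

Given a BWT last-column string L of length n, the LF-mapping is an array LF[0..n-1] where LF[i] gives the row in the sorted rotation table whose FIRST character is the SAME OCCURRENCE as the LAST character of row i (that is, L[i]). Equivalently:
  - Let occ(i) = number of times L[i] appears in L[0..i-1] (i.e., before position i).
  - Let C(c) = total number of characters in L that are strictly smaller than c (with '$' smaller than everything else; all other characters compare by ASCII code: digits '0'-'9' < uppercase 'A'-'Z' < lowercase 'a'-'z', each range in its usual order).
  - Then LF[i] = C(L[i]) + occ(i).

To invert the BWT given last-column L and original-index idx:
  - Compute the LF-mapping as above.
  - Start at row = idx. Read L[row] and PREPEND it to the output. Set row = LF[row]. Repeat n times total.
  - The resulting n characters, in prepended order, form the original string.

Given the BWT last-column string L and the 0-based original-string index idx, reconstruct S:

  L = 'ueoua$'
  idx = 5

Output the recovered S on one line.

LF mapping: 4 2 3 5 1 0
Walk LF starting at row 5, prepending L[row]:
  step 1: row=5, L[5]='$', prepend. Next row=LF[5]=0
  step 2: row=0, L[0]='u', prepend. Next row=LF[0]=4
  step 3: row=4, L[4]='a', prepend. Next row=LF[4]=1
  step 4: row=1, L[1]='e', prepend. Next row=LF[1]=2
  step 5: row=2, L[2]='o', prepend. Next row=LF[2]=3
  step 6: row=3, L[3]='u', prepend. Next row=LF[3]=5
Reversed output: uoeau$

Answer: uoeau$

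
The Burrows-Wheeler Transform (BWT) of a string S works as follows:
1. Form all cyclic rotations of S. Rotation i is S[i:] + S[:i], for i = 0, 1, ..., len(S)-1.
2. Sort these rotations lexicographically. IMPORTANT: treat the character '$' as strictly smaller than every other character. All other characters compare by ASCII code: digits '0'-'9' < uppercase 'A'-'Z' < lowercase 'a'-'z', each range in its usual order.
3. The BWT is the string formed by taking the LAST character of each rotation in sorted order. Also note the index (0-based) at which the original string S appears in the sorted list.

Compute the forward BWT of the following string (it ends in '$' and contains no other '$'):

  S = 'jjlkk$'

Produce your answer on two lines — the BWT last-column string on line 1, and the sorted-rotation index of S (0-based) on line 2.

All 6 rotations (rotation i = S[i:]+S[:i]):
  rot[0] = jjlkk$
  rot[1] = jlkk$j
  rot[2] = lkk$jj
  rot[3] = kk$jjl
  rot[4] = k$jjlk
  rot[5] = $jjlkk
Sorted (with $ < everything):
  sorted[0] = $jjlkk  (last char: 'k')
  sorted[1] = jjlkk$  (last char: '$')
  sorted[2] = jlkk$j  (last char: 'j')
  sorted[3] = k$jjlk  (last char: 'k')
  sorted[4] = kk$jjl  (last char: 'l')
  sorted[5] = lkk$jj  (last char: 'j')
Last column: k$jklj
Original string S is at sorted index 1

Answer: k$jklj
1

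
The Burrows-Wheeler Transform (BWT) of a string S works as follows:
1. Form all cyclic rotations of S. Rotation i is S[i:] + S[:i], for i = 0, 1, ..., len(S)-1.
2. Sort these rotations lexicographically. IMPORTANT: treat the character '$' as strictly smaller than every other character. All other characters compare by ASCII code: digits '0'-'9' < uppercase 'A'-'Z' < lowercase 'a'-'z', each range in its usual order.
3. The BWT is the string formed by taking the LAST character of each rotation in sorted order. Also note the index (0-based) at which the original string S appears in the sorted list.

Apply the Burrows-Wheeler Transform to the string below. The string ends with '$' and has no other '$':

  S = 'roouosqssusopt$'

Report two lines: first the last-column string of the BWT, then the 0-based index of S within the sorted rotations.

Answer: trsuoos$uoqspos
7

Derivation:
All 15 rotations (rotation i = S[i:]+S[:i]):
  rot[0] = roouosqssusopt$
  rot[1] = oouosqssusopt$r
  rot[2] = ouosqssusopt$ro
  rot[3] = uosqssusopt$roo
  rot[4] = osqssusopt$roou
  rot[5] = sqssusopt$roouo
  rot[6] = qssusopt$roouos
  rot[7] = ssusopt$roouosq
  rot[8] = susopt$roouosqs
  rot[9] = usopt$roouosqss
  rot[10] = sopt$roouosqssu
  rot[11] = opt$roouosqssus
  rot[12] = pt$roouosqssuso
  rot[13] = t$roouosqssusop
  rot[14] = $roouosqssusopt
Sorted (with $ < everything):
  sorted[0] = $roouosqssusopt  (last char: 't')
  sorted[1] = oouosqssusopt$r  (last char: 'r')
  sorted[2] = opt$roouosqssus  (last char: 's')
  sorted[3] = osqssusopt$roou  (last char: 'u')
  sorted[4] = ouosqssusopt$ro  (last char: 'o')
  sorted[5] = pt$roouosqssuso  (last char: 'o')
  sorted[6] = qssusopt$roouos  (last char: 's')
  sorted[7] = roouosqssusopt$  (last char: '$')
  sorted[8] = sopt$roouosqssu  (last char: 'u')
  sorted[9] = sqssusopt$roouo  (last char: 'o')
  sorted[10] = ssusopt$roouosq  (last char: 'q')
  sorted[11] = susopt$roouosqs  (last char: 's')
  sorted[12] = t$roouosqssusop  (last char: 'p')
  sorted[13] = uosqssusopt$roo  (last char: 'o')
  sorted[14] = usopt$roouosqss  (last char: 's')
Last column: trsuoos$uoqspos
Original string S is at sorted index 7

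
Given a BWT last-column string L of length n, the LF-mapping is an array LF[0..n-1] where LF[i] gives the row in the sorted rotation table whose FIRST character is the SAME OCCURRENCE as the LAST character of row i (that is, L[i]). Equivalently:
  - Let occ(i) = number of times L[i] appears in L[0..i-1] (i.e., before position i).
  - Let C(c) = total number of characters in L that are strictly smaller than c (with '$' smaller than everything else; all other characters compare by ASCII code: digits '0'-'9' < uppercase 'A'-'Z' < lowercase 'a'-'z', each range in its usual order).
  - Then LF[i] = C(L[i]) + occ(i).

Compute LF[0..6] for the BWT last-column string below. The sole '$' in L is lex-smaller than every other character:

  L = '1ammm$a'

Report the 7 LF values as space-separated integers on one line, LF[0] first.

Answer: 1 2 4 5 6 0 3

Derivation:
Char counts: '$':1, '1':1, 'a':2, 'm':3
C (first-col start): C('$')=0, C('1')=1, C('a')=2, C('m')=4
L[0]='1': occ=0, LF[0]=C('1')+0=1+0=1
L[1]='a': occ=0, LF[1]=C('a')+0=2+0=2
L[2]='m': occ=0, LF[2]=C('m')+0=4+0=4
L[3]='m': occ=1, LF[3]=C('m')+1=4+1=5
L[4]='m': occ=2, LF[4]=C('m')+2=4+2=6
L[5]='$': occ=0, LF[5]=C('$')+0=0+0=0
L[6]='a': occ=1, LF[6]=C('a')+1=2+1=3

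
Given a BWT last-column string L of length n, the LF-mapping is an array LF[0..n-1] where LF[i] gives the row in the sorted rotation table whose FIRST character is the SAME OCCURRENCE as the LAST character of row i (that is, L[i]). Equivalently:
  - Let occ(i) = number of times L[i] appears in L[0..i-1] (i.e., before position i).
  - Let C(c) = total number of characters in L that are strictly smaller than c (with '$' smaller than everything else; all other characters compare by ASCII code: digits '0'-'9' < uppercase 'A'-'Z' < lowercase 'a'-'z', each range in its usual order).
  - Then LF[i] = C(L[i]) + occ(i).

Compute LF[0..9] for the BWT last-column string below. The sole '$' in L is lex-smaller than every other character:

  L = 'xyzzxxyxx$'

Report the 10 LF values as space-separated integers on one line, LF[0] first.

Char counts: '$':1, 'x':5, 'y':2, 'z':2
C (first-col start): C('$')=0, C('x')=1, C('y')=6, C('z')=8
L[0]='x': occ=0, LF[0]=C('x')+0=1+0=1
L[1]='y': occ=0, LF[1]=C('y')+0=6+0=6
L[2]='z': occ=0, LF[2]=C('z')+0=8+0=8
L[3]='z': occ=1, LF[3]=C('z')+1=8+1=9
L[4]='x': occ=1, LF[4]=C('x')+1=1+1=2
L[5]='x': occ=2, LF[5]=C('x')+2=1+2=3
L[6]='y': occ=1, LF[6]=C('y')+1=6+1=7
L[7]='x': occ=3, LF[7]=C('x')+3=1+3=4
L[8]='x': occ=4, LF[8]=C('x')+4=1+4=5
L[9]='$': occ=0, LF[9]=C('$')+0=0+0=0

Answer: 1 6 8 9 2 3 7 4 5 0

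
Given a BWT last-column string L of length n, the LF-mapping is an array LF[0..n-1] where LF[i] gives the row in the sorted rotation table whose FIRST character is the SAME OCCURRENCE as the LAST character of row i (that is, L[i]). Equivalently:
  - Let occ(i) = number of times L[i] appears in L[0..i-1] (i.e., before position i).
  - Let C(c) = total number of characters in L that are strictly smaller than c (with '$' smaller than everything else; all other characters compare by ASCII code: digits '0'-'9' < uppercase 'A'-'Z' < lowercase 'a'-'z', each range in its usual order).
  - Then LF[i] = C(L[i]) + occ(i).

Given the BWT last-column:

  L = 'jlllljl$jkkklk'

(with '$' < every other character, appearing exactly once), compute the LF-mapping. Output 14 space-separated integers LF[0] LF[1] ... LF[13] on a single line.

Char counts: '$':1, 'j':3, 'k':4, 'l':6
C (first-col start): C('$')=0, C('j')=1, C('k')=4, C('l')=8
L[0]='j': occ=0, LF[0]=C('j')+0=1+0=1
L[1]='l': occ=0, LF[1]=C('l')+0=8+0=8
L[2]='l': occ=1, LF[2]=C('l')+1=8+1=9
L[3]='l': occ=2, LF[3]=C('l')+2=8+2=10
L[4]='l': occ=3, LF[4]=C('l')+3=8+3=11
L[5]='j': occ=1, LF[5]=C('j')+1=1+1=2
L[6]='l': occ=4, LF[6]=C('l')+4=8+4=12
L[7]='$': occ=0, LF[7]=C('$')+0=0+0=0
L[8]='j': occ=2, LF[8]=C('j')+2=1+2=3
L[9]='k': occ=0, LF[9]=C('k')+0=4+0=4
L[10]='k': occ=1, LF[10]=C('k')+1=4+1=5
L[11]='k': occ=2, LF[11]=C('k')+2=4+2=6
L[12]='l': occ=5, LF[12]=C('l')+5=8+5=13
L[13]='k': occ=3, LF[13]=C('k')+3=4+3=7

Answer: 1 8 9 10 11 2 12 0 3 4 5 6 13 7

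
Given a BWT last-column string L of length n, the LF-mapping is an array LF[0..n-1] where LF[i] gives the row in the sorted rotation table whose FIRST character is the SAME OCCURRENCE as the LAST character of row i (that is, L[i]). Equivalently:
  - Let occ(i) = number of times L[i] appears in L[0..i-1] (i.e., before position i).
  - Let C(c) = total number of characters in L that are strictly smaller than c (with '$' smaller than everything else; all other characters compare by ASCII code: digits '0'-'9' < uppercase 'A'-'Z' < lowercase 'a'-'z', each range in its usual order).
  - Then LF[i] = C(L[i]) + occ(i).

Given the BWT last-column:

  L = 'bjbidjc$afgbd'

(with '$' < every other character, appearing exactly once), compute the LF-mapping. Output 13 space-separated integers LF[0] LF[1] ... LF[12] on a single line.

Char counts: '$':1, 'a':1, 'b':3, 'c':1, 'd':2, 'f':1, 'g':1, 'i':1, 'j':2
C (first-col start): C('$')=0, C('a')=1, C('b')=2, C('c')=5, C('d')=6, C('f')=8, C('g')=9, C('i')=10, C('j')=11
L[0]='b': occ=0, LF[0]=C('b')+0=2+0=2
L[1]='j': occ=0, LF[1]=C('j')+0=11+0=11
L[2]='b': occ=1, LF[2]=C('b')+1=2+1=3
L[3]='i': occ=0, LF[3]=C('i')+0=10+0=10
L[4]='d': occ=0, LF[4]=C('d')+0=6+0=6
L[5]='j': occ=1, LF[5]=C('j')+1=11+1=12
L[6]='c': occ=0, LF[6]=C('c')+0=5+0=5
L[7]='$': occ=0, LF[7]=C('$')+0=0+0=0
L[8]='a': occ=0, LF[8]=C('a')+0=1+0=1
L[9]='f': occ=0, LF[9]=C('f')+0=8+0=8
L[10]='g': occ=0, LF[10]=C('g')+0=9+0=9
L[11]='b': occ=2, LF[11]=C('b')+2=2+2=4
L[12]='d': occ=1, LF[12]=C('d')+1=6+1=7

Answer: 2 11 3 10 6 12 5 0 1 8 9 4 7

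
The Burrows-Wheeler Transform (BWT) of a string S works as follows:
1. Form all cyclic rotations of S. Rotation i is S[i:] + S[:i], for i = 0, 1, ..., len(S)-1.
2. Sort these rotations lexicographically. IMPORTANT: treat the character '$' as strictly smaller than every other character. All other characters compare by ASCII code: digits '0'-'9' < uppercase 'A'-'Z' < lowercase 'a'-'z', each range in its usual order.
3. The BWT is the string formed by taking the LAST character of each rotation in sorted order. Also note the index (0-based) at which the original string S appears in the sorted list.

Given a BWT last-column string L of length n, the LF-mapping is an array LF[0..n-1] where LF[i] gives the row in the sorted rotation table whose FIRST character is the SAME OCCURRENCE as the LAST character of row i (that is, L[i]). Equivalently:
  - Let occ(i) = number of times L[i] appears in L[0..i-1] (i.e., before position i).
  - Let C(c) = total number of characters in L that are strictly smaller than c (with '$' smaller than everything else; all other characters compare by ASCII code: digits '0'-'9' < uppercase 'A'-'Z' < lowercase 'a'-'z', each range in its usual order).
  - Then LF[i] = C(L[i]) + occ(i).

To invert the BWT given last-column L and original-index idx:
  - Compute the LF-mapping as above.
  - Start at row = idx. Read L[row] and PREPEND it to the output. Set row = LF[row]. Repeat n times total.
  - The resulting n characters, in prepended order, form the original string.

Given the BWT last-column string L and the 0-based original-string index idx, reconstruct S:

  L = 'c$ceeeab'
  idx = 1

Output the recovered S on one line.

LF mapping: 3 0 4 5 6 7 1 2
Walk LF starting at row 1, prepending L[row]:
  step 1: row=1, L[1]='$', prepend. Next row=LF[1]=0
  step 2: row=0, L[0]='c', prepend. Next row=LF[0]=3
  step 3: row=3, L[3]='e', prepend. Next row=LF[3]=5
  step 4: row=5, L[5]='e', prepend. Next row=LF[5]=7
  step 5: row=7, L[7]='b', prepend. Next row=LF[7]=2
  step 6: row=2, L[2]='c', prepend. Next row=LF[2]=4
  step 7: row=4, L[4]='e', prepend. Next row=LF[4]=6
  step 8: row=6, L[6]='a', prepend. Next row=LF[6]=1
Reversed output: aecbeec$

Answer: aecbeec$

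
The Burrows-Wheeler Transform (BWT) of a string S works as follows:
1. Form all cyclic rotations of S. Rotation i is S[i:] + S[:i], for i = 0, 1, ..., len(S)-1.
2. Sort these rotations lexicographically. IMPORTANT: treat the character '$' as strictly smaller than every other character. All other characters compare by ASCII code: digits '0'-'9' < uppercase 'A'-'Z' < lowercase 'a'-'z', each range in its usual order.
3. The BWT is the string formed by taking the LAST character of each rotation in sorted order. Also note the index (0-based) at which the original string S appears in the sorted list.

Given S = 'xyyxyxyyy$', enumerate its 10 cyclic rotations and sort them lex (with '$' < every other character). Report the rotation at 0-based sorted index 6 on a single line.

Answer: yxyyy$xyyx

Derivation:
All 10 rotations (rotation i = S[i:]+S[:i]):
  rot[0] = xyyxyxyyy$
  rot[1] = yyxyxyyy$x
  rot[2] = yxyxyyy$xy
  rot[3] = xyxyyy$xyy
  rot[4] = yxyyy$xyyx
  rot[5] = xyyy$xyyxy
  rot[6] = yyy$xyyxyx
  rot[7] = yy$xyyxyxy
  rot[8] = y$xyyxyxyy
  rot[9] = $xyyxyxyyy
Sorted (with $ < everything):
  sorted[0] = $xyyxyxyyy
  sorted[1] = xyxyyy$xyy
  sorted[2] = xyyxyxyyy$
  sorted[3] = xyyy$xyyxy
  sorted[4] = y$xyyxyxyy
  sorted[5] = yxyxyyy$xy
  sorted[6] = yxyyy$xyyx
  sorted[7] = yy$xyyxyxy
  sorted[8] = yyxyxyyy$x
  sorted[9] = yyy$xyyxyx
sorted[6] = yxyyy$xyyx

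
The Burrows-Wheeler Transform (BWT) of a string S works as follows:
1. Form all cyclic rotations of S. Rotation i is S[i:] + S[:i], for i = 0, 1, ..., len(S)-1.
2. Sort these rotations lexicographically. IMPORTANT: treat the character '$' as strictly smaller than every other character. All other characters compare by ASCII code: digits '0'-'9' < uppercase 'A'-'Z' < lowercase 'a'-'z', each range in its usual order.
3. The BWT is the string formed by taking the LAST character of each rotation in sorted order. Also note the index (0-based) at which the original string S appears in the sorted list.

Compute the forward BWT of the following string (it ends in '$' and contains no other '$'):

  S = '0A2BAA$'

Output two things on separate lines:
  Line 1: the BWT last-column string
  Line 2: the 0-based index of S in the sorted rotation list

Answer: A$AA0B2
1

Derivation:
All 7 rotations (rotation i = S[i:]+S[:i]):
  rot[0] = 0A2BAA$
  rot[1] = A2BAA$0
  rot[2] = 2BAA$0A
  rot[3] = BAA$0A2
  rot[4] = AA$0A2B
  rot[5] = A$0A2BA
  rot[6] = $0A2BAA
Sorted (with $ < everything):
  sorted[0] = $0A2BAA  (last char: 'A')
  sorted[1] = 0A2BAA$  (last char: '$')
  sorted[2] = 2BAA$0A  (last char: 'A')
  sorted[3] = A$0A2BA  (last char: 'A')
  sorted[4] = A2BAA$0  (last char: '0')
  sorted[5] = AA$0A2B  (last char: 'B')
  sorted[6] = BAA$0A2  (last char: '2')
Last column: A$AA0B2
Original string S is at sorted index 1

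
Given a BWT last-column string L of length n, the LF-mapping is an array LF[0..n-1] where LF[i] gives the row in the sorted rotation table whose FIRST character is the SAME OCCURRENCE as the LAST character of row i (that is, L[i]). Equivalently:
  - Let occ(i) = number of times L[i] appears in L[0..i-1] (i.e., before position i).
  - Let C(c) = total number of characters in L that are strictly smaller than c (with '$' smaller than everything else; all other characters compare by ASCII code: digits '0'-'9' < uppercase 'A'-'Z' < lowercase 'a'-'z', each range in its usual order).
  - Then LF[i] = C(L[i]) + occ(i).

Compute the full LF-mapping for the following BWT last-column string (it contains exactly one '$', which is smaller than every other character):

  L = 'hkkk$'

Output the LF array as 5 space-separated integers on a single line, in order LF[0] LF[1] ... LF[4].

Char counts: '$':1, 'h':1, 'k':3
C (first-col start): C('$')=0, C('h')=1, C('k')=2
L[0]='h': occ=0, LF[0]=C('h')+0=1+0=1
L[1]='k': occ=0, LF[1]=C('k')+0=2+0=2
L[2]='k': occ=1, LF[2]=C('k')+1=2+1=3
L[3]='k': occ=2, LF[3]=C('k')+2=2+2=4
L[4]='$': occ=0, LF[4]=C('$')+0=0+0=0

Answer: 1 2 3 4 0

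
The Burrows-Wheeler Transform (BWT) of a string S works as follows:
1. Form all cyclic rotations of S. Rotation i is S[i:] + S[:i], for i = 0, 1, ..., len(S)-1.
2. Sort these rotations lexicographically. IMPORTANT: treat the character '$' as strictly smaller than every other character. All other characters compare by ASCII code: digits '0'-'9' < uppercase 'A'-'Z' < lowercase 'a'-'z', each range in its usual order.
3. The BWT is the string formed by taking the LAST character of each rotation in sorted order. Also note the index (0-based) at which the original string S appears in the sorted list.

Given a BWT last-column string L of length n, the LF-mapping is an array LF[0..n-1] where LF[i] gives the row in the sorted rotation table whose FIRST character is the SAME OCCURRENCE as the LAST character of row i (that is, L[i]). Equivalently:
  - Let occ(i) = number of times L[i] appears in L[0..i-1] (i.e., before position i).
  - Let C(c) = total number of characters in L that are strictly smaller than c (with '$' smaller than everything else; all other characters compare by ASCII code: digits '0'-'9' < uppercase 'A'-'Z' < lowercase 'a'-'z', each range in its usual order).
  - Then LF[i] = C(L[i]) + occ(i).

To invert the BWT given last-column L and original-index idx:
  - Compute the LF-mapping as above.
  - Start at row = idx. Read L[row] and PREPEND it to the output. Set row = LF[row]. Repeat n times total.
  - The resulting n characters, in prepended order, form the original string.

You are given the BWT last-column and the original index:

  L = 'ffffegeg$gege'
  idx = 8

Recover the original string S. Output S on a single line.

Answer: fegfefeegggf$

Derivation:
LF mapping: 5 6 7 8 1 9 2 10 0 11 3 12 4
Walk LF starting at row 8, prepending L[row]:
  step 1: row=8, L[8]='$', prepend. Next row=LF[8]=0
  step 2: row=0, L[0]='f', prepend. Next row=LF[0]=5
  step 3: row=5, L[5]='g', prepend. Next row=LF[5]=9
  step 4: row=9, L[9]='g', prepend. Next row=LF[9]=11
  step 5: row=11, L[11]='g', prepend. Next row=LF[11]=12
  step 6: row=12, L[12]='e', prepend. Next row=LF[12]=4
  step 7: row=4, L[4]='e', prepend. Next row=LF[4]=1
  step 8: row=1, L[1]='f', prepend. Next row=LF[1]=6
  step 9: row=6, L[6]='e', prepend. Next row=LF[6]=2
  step 10: row=2, L[2]='f', prepend. Next row=LF[2]=7
  step 11: row=7, L[7]='g', prepend. Next row=LF[7]=10
  step 12: row=10, L[10]='e', prepend. Next row=LF[10]=3
  step 13: row=3, L[3]='f', prepend. Next row=LF[3]=8
Reversed output: fegfefeegggf$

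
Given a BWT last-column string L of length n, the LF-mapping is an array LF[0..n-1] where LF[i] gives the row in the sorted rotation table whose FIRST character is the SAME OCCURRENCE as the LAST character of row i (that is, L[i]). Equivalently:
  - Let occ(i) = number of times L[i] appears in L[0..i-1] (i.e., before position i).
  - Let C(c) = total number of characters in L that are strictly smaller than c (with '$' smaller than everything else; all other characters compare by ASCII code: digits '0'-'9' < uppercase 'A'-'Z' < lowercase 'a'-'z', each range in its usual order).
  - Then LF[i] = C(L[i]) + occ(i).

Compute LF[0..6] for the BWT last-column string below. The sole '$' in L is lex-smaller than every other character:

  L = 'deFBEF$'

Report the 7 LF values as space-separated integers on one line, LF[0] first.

Answer: 5 6 3 1 2 4 0

Derivation:
Char counts: '$':1, 'B':1, 'E':1, 'F':2, 'd':1, 'e':1
C (first-col start): C('$')=0, C('B')=1, C('E')=2, C('F')=3, C('d')=5, C('e')=6
L[0]='d': occ=0, LF[0]=C('d')+0=5+0=5
L[1]='e': occ=0, LF[1]=C('e')+0=6+0=6
L[2]='F': occ=0, LF[2]=C('F')+0=3+0=3
L[3]='B': occ=0, LF[3]=C('B')+0=1+0=1
L[4]='E': occ=0, LF[4]=C('E')+0=2+0=2
L[5]='F': occ=1, LF[5]=C('F')+1=3+1=4
L[6]='$': occ=0, LF[6]=C('$')+0=0+0=0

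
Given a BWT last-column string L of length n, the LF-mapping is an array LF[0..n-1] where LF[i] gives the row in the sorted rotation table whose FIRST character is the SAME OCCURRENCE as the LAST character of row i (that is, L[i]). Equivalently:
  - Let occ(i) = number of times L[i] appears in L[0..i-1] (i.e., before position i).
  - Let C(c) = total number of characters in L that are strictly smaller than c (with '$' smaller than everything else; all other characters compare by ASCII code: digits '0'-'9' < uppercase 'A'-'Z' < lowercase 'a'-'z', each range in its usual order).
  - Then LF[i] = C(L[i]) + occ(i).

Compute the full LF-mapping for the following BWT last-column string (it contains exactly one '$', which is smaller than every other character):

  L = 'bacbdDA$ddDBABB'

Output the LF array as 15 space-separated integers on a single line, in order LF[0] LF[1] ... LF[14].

Char counts: '$':1, 'A':2, 'B':3, 'D':2, 'a':1, 'b':2, 'c':1, 'd':3
C (first-col start): C('$')=0, C('A')=1, C('B')=3, C('D')=6, C('a')=8, C('b')=9, C('c')=11, C('d')=12
L[0]='b': occ=0, LF[0]=C('b')+0=9+0=9
L[1]='a': occ=0, LF[1]=C('a')+0=8+0=8
L[2]='c': occ=0, LF[2]=C('c')+0=11+0=11
L[3]='b': occ=1, LF[3]=C('b')+1=9+1=10
L[4]='d': occ=0, LF[4]=C('d')+0=12+0=12
L[5]='D': occ=0, LF[5]=C('D')+0=6+0=6
L[6]='A': occ=0, LF[6]=C('A')+0=1+0=1
L[7]='$': occ=0, LF[7]=C('$')+0=0+0=0
L[8]='d': occ=1, LF[8]=C('d')+1=12+1=13
L[9]='d': occ=2, LF[9]=C('d')+2=12+2=14
L[10]='D': occ=1, LF[10]=C('D')+1=6+1=7
L[11]='B': occ=0, LF[11]=C('B')+0=3+0=3
L[12]='A': occ=1, LF[12]=C('A')+1=1+1=2
L[13]='B': occ=1, LF[13]=C('B')+1=3+1=4
L[14]='B': occ=2, LF[14]=C('B')+2=3+2=5

Answer: 9 8 11 10 12 6 1 0 13 14 7 3 2 4 5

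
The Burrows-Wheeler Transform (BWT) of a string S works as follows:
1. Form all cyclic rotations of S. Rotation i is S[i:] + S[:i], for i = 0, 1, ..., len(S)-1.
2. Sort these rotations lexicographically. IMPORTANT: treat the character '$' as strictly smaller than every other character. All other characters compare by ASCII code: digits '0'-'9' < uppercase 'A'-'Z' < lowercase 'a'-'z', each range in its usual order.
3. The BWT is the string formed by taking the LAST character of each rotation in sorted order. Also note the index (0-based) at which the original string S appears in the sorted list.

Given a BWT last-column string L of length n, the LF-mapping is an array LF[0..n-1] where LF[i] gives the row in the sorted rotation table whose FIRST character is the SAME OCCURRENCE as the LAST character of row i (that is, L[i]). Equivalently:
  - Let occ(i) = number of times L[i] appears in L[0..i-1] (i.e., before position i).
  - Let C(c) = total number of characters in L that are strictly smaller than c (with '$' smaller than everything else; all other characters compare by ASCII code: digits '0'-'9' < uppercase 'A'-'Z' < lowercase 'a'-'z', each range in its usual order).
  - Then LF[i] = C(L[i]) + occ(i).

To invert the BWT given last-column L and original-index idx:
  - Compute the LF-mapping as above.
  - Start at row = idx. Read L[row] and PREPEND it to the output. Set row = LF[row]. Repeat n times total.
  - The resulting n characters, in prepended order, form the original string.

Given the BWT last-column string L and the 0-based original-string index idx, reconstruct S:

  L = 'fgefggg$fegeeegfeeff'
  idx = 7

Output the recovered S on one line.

LF mapping: 8 14 1 9 15 16 17 0 10 2 18 3 4 5 19 11 6 7 12 13
Walk LF starting at row 7, prepending L[row]:
  step 1: row=7, L[7]='$', prepend. Next row=LF[7]=0
  step 2: row=0, L[0]='f', prepend. Next row=LF[0]=8
  step 3: row=8, L[8]='f', prepend. Next row=LF[8]=10
  step 4: row=10, L[10]='g', prepend. Next row=LF[10]=18
  step 5: row=18, L[18]='f', prepend. Next row=LF[18]=12
  step 6: row=12, L[12]='e', prepend. Next row=LF[12]=4
  step 7: row=4, L[4]='g', prepend. Next row=LF[4]=15
  step 8: row=15, L[15]='f', prepend. Next row=LF[15]=11
  step 9: row=11, L[11]='e', prepend. Next row=LF[11]=3
  step 10: row=3, L[3]='f', prepend. Next row=LF[3]=9
  step 11: row=9, L[9]='e', prepend. Next row=LF[9]=2
  step 12: row=2, L[2]='e', prepend. Next row=LF[2]=1
  step 13: row=1, L[1]='g', prepend. Next row=LF[1]=14
  step 14: row=14, L[14]='g', prepend. Next row=LF[14]=19
  step 15: row=19, L[19]='f', prepend. Next row=LF[19]=13
  step 16: row=13, L[13]='e', prepend. Next row=LF[13]=5
  step 17: row=5, L[5]='g', prepend. Next row=LF[5]=16
  step 18: row=16, L[16]='e', prepend. Next row=LF[16]=6
  step 19: row=6, L[6]='g', prepend. Next row=LF[6]=17
  step 20: row=17, L[17]='e', prepend. Next row=LF[17]=7
Reversed output: egegefggeefefgefgff$

Answer: egegefggeefefgefgff$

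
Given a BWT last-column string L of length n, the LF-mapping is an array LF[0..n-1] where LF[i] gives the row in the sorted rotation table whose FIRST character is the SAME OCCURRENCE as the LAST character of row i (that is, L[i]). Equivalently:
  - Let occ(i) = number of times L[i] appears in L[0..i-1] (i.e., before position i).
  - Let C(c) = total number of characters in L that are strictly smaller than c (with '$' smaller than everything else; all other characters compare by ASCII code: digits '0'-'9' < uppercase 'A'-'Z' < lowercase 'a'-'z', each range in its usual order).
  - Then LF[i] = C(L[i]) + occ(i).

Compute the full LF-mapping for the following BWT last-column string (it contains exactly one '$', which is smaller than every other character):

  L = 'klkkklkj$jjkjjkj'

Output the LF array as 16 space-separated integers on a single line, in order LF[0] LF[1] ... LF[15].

Char counts: '$':1, 'j':6, 'k':7, 'l':2
C (first-col start): C('$')=0, C('j')=1, C('k')=7, C('l')=14
L[0]='k': occ=0, LF[0]=C('k')+0=7+0=7
L[1]='l': occ=0, LF[1]=C('l')+0=14+0=14
L[2]='k': occ=1, LF[2]=C('k')+1=7+1=8
L[3]='k': occ=2, LF[3]=C('k')+2=7+2=9
L[4]='k': occ=3, LF[4]=C('k')+3=7+3=10
L[5]='l': occ=1, LF[5]=C('l')+1=14+1=15
L[6]='k': occ=4, LF[6]=C('k')+4=7+4=11
L[7]='j': occ=0, LF[7]=C('j')+0=1+0=1
L[8]='$': occ=0, LF[8]=C('$')+0=0+0=0
L[9]='j': occ=1, LF[9]=C('j')+1=1+1=2
L[10]='j': occ=2, LF[10]=C('j')+2=1+2=3
L[11]='k': occ=5, LF[11]=C('k')+5=7+5=12
L[12]='j': occ=3, LF[12]=C('j')+3=1+3=4
L[13]='j': occ=4, LF[13]=C('j')+4=1+4=5
L[14]='k': occ=6, LF[14]=C('k')+6=7+6=13
L[15]='j': occ=5, LF[15]=C('j')+5=1+5=6

Answer: 7 14 8 9 10 15 11 1 0 2 3 12 4 5 13 6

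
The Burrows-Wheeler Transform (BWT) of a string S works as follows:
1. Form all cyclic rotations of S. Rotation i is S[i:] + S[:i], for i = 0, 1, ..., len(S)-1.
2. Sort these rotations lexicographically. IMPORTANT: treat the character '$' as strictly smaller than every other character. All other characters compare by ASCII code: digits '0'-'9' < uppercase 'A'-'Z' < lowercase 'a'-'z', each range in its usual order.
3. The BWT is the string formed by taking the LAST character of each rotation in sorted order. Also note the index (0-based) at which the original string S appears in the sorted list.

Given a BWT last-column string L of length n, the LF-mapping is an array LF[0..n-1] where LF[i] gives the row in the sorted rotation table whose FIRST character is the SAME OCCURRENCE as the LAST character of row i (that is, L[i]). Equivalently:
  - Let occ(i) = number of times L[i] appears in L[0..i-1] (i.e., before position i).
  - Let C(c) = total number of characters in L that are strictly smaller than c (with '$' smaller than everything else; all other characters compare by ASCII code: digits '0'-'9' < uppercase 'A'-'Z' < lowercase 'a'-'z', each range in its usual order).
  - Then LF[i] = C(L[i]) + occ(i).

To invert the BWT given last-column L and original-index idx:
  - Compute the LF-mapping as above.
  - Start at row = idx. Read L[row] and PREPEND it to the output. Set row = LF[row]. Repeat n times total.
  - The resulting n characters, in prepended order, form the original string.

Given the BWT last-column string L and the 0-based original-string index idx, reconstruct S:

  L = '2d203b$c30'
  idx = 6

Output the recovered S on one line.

Answer: 3cb320d02$

Derivation:
LF mapping: 3 9 4 1 5 7 0 8 6 2
Walk LF starting at row 6, prepending L[row]:
  step 1: row=6, L[6]='$', prepend. Next row=LF[6]=0
  step 2: row=0, L[0]='2', prepend. Next row=LF[0]=3
  step 3: row=3, L[3]='0', prepend. Next row=LF[3]=1
  step 4: row=1, L[1]='d', prepend. Next row=LF[1]=9
  step 5: row=9, L[9]='0', prepend. Next row=LF[9]=2
  step 6: row=2, L[2]='2', prepend. Next row=LF[2]=4
  step 7: row=4, L[4]='3', prepend. Next row=LF[4]=5
  step 8: row=5, L[5]='b', prepend. Next row=LF[5]=7
  step 9: row=7, L[7]='c', prepend. Next row=LF[7]=8
  step 10: row=8, L[8]='3', prepend. Next row=LF[8]=6
Reversed output: 3cb320d02$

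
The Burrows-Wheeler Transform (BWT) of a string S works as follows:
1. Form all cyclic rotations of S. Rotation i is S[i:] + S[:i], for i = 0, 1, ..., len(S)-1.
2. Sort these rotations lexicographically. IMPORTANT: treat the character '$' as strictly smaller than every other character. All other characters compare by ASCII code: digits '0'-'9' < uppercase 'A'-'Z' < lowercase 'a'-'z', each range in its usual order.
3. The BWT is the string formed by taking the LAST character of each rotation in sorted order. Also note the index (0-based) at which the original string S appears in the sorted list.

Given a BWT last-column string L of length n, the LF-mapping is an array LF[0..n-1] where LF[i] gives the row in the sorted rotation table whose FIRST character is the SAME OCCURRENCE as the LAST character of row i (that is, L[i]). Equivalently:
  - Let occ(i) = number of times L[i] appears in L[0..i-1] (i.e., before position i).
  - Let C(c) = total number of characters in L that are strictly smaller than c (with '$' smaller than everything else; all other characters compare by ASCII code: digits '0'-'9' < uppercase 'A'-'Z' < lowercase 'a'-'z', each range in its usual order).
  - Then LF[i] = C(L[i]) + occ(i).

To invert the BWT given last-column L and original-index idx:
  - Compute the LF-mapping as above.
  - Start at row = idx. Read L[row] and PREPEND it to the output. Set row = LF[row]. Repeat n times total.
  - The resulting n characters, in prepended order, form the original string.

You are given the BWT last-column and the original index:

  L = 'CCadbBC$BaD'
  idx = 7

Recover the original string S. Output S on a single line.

Answer: aBabCBCDdC$

Derivation:
LF mapping: 3 4 7 10 9 1 5 0 2 8 6
Walk LF starting at row 7, prepending L[row]:
  step 1: row=7, L[7]='$', prepend. Next row=LF[7]=0
  step 2: row=0, L[0]='C', prepend. Next row=LF[0]=3
  step 3: row=3, L[3]='d', prepend. Next row=LF[3]=10
  step 4: row=10, L[10]='D', prepend. Next row=LF[10]=6
  step 5: row=6, L[6]='C', prepend. Next row=LF[6]=5
  step 6: row=5, L[5]='B', prepend. Next row=LF[5]=1
  step 7: row=1, L[1]='C', prepend. Next row=LF[1]=4
  step 8: row=4, L[4]='b', prepend. Next row=LF[4]=9
  step 9: row=9, L[9]='a', prepend. Next row=LF[9]=8
  step 10: row=8, L[8]='B', prepend. Next row=LF[8]=2
  step 11: row=2, L[2]='a', prepend. Next row=LF[2]=7
Reversed output: aBabCBCDdC$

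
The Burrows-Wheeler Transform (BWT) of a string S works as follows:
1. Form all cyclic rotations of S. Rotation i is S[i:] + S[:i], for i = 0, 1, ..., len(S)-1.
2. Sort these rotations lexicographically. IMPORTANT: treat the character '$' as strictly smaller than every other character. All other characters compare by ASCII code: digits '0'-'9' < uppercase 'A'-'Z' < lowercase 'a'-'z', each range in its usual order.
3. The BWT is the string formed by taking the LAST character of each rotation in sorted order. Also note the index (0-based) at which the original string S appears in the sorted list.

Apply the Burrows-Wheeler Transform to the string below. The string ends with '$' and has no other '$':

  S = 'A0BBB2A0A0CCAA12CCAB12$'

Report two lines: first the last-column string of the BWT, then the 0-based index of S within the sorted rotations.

All 23 rotations (rotation i = S[i:]+S[:i]):
  rot[0] = A0BBB2A0A0CCAA12CCAB12$
  rot[1] = 0BBB2A0A0CCAA12CCAB12$A
  rot[2] = BBB2A0A0CCAA12CCAB12$A0
  rot[3] = BB2A0A0CCAA12CCAB12$A0B
  rot[4] = B2A0A0CCAA12CCAB12$A0BB
  rot[5] = 2A0A0CCAA12CCAB12$A0BBB
  rot[6] = A0A0CCAA12CCAB12$A0BBB2
  rot[7] = 0A0CCAA12CCAB12$A0BBB2A
  rot[8] = A0CCAA12CCAB12$A0BBB2A0
  rot[9] = 0CCAA12CCAB12$A0BBB2A0A
  rot[10] = CCAA12CCAB12$A0BBB2A0A0
  rot[11] = CAA12CCAB12$A0BBB2A0A0C
  rot[12] = AA12CCAB12$A0BBB2A0A0CC
  rot[13] = A12CCAB12$A0BBB2A0A0CCA
  rot[14] = 12CCAB12$A0BBB2A0A0CCAA
  rot[15] = 2CCAB12$A0BBB2A0A0CCAA1
  rot[16] = CCAB12$A0BBB2A0A0CCAA12
  rot[17] = CAB12$A0BBB2A0A0CCAA12C
  rot[18] = AB12$A0BBB2A0A0CCAA12CC
  rot[19] = B12$A0BBB2A0A0CCAA12CCA
  rot[20] = 12$A0BBB2A0A0CCAA12CCAB
  rot[21] = 2$A0BBB2A0A0CCAA12CCAB1
  rot[22] = $A0BBB2A0A0CCAA12CCAB12
Sorted (with $ < everything):
  sorted[0] = $A0BBB2A0A0CCAA12CCAB12  (last char: '2')
  sorted[1] = 0A0CCAA12CCAB12$A0BBB2A  (last char: 'A')
  sorted[2] = 0BBB2A0A0CCAA12CCAB12$A  (last char: 'A')
  sorted[3] = 0CCAA12CCAB12$A0BBB2A0A  (last char: 'A')
  sorted[4] = 12$A0BBB2A0A0CCAA12CCAB  (last char: 'B')
  sorted[5] = 12CCAB12$A0BBB2A0A0CCAA  (last char: 'A')
  sorted[6] = 2$A0BBB2A0A0CCAA12CCAB1  (last char: '1')
  sorted[7] = 2A0A0CCAA12CCAB12$A0BBB  (last char: 'B')
  sorted[8] = 2CCAB12$A0BBB2A0A0CCAA1  (last char: '1')
  sorted[9] = A0A0CCAA12CCAB12$A0BBB2  (last char: '2')
  sorted[10] = A0BBB2A0A0CCAA12CCAB12$  (last char: '$')
  sorted[11] = A0CCAA12CCAB12$A0BBB2A0  (last char: '0')
  sorted[12] = A12CCAB12$A0BBB2A0A0CCA  (last char: 'A')
  sorted[13] = AA12CCAB12$A0BBB2A0A0CC  (last char: 'C')
  sorted[14] = AB12$A0BBB2A0A0CCAA12CC  (last char: 'C')
  sorted[15] = B12$A0BBB2A0A0CCAA12CCA  (last char: 'A')
  sorted[16] = B2A0A0CCAA12CCAB12$A0BB  (last char: 'B')
  sorted[17] = BB2A0A0CCAA12CCAB12$A0B  (last char: 'B')
  sorted[18] = BBB2A0A0CCAA12CCAB12$A0  (last char: '0')
  sorted[19] = CAA12CCAB12$A0BBB2A0A0C  (last char: 'C')
  sorted[20] = CAB12$A0BBB2A0A0CCAA12C  (last char: 'C')
  sorted[21] = CCAA12CCAB12$A0BBB2A0A0  (last char: '0')
  sorted[22] = CCAB12$A0BBB2A0A0CCAA12  (last char: '2')
Last column: 2AAABA1B12$0ACCABB0CC02
Original string S is at sorted index 10

Answer: 2AAABA1B12$0ACCABB0CC02
10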